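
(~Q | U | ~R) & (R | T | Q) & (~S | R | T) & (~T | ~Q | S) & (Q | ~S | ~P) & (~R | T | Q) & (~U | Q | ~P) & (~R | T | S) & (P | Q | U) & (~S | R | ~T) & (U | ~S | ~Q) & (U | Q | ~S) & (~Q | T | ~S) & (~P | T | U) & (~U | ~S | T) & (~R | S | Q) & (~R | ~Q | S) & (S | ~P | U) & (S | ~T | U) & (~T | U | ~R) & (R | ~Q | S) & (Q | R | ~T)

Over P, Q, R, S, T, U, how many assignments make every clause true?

3

There are 2^6 = 64 truth assignments over (P, Q, R, S, T, U).
Split on R. With R = 1, the clauses containing R are satisfied and ~R drops from the rest; 3 of the 2^5 = 32 assignments to the other variables satisfy what remains.
With R = 0, by the same count on the reduced clause set, 0 assignments work.
(One model: P=F, Q=F, R=T, S=T, T=T, U=T.)
Total: 3 + 0 = 3.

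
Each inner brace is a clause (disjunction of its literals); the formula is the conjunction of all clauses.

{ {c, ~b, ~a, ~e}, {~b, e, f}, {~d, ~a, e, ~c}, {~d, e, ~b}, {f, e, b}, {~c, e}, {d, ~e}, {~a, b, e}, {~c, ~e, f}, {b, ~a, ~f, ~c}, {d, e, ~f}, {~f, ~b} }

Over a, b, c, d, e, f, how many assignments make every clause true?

There are 2^6 = 64 truth assignments over (a, b, c, d, e, f).
Split on f. With f = 1, the clauses containing f are satisfied and ~f drops from the rest; 4 of the 2^5 = 32 assignments to the other variables satisfy what remains.
With f = 0, by the same count on the reduced clause set, 3 assignments work.
(One model: a=F, b=F, c=F, d=T, e=F, f=T.)
Total: 4 + 3 = 7.

7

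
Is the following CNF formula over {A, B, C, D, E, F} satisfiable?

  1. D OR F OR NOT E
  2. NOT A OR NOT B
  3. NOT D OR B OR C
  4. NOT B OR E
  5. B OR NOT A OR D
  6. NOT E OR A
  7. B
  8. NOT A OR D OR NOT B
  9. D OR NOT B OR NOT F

No, unsatisfiable

The clause (B) is unit, so B = true.
The clause (NOT A) is unit, so A = false.
The clause (E) is unit, so E = true.
But (NOT E) is also a unit clause — contradiction.
No assignment satisfies every clause.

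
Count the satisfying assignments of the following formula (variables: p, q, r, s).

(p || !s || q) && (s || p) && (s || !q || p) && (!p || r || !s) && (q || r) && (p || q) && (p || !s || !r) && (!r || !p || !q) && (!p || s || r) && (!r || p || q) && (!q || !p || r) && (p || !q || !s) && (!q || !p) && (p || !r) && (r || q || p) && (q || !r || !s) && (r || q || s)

1

There are 2^4 = 16 truth assignments over (p, q, r, s).
Split on p. With p = true, the clauses containing p are satisfied and !p drops from the rest; 1 of the 2^3 = 8 assignments to the other variables satisfy what remains.
With p = false, by the same count on the reduced clause set, 0 assignments work.
(One model: p=T, q=F, r=T, s=F.)
Total: 1 + 0 = 1.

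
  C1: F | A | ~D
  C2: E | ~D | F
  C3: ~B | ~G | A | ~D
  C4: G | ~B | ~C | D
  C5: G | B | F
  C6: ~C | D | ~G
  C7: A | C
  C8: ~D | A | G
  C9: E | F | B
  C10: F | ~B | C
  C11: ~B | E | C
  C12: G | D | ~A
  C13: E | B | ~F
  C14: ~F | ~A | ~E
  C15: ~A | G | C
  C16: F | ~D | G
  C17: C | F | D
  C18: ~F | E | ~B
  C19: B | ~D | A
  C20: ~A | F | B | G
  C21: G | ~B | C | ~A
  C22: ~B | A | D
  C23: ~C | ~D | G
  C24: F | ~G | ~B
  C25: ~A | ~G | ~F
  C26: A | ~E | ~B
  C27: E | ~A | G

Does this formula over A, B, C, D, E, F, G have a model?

Case A = 1:
Case G = 1:
From the singleton clause (~F), F = 0.
From the singleton clause (~B), B = 0.
From the singleton clause (E), E = 1.
Case C = 1:
From the singleton clause (D), D = 1.
Every clause now holds.
A satisfying assignment: A=1, B=0, C=1, D=1, E=1, F=0, G=1.

Yes, satisfiable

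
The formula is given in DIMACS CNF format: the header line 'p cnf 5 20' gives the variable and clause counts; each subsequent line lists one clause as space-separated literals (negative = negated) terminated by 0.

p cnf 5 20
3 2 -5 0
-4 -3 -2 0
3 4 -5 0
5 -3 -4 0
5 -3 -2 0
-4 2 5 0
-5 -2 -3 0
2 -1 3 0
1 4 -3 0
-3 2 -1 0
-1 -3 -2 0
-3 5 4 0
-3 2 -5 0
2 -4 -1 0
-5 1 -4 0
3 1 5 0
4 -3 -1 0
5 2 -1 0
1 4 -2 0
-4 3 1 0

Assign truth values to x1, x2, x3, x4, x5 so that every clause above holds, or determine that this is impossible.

x1: True, x2: True, x3: False, x4: False, x5: False

Suppose x3 = False.
Suppose x2 = True.
Suppose x4 = False.
From the singleton clause (¬x5), x5 = False.
From the singleton clause (x1), x1 = True.
Every clause now holds.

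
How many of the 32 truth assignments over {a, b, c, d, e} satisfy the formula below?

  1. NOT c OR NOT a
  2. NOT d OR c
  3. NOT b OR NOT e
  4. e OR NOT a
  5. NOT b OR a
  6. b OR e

There are 2^5 = 32 truth assignments over (a, b, c, d, e).
Split on c. With c = true, the clauses containing c are satisfied and NOT c drops from the rest; 2 of the 2^4 = 16 assignments to the other variables satisfy what remains.
With c = false, by the same count on the reduced clause set, 2 assignments work.
(One model: a=F, b=F, c=F, d=F, e=T.)
Total: 2 + 2 = 4.

4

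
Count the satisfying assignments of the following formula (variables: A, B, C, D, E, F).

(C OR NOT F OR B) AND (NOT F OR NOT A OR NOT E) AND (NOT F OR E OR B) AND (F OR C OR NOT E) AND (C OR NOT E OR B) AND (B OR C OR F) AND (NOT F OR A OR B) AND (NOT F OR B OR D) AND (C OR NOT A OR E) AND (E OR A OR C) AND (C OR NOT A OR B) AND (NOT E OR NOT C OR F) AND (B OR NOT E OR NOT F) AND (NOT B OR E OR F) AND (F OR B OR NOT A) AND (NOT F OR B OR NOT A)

10

There are 2^6 = 64 truth assignments over (A, B, C, D, E, F).
Split on D. With D = true, the clauses containing D are satisfied and NOT D drops from the rest; 5 of the 2^5 = 32 assignments to the other variables satisfy what remains.
With D = false, by the same count on the reduced clause set, 5 assignments work.
(One model: A=F, B=F, C=T, D=F, E=F, F=F.)
Total: 5 + 5 = 10.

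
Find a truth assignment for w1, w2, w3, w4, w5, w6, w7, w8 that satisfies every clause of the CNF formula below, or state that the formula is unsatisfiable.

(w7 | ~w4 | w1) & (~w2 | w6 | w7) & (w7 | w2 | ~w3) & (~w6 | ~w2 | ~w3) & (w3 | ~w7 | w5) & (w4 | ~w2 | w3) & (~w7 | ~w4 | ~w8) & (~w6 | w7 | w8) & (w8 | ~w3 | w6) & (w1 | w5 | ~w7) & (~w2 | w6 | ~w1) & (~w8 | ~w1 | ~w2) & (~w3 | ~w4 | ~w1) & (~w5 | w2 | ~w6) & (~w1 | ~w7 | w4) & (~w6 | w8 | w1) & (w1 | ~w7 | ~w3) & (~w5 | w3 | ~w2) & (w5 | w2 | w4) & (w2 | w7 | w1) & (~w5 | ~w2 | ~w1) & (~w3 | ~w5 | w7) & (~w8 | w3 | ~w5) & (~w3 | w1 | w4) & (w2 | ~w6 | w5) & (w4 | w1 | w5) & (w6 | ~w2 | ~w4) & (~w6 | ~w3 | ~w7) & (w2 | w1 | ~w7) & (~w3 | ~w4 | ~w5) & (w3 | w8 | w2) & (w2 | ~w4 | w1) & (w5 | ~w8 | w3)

UNSATISFIABLE

Case w7 = 1:
Case w3 = 1:
(w1) alone gives w1 = 1.
(~w4) alone gives w4 = 0.
But (w4) is also a unit clause — contradiction.
Backtrack on w3: now try w3 = 0.
(w5) alone gives w5 = 1.
(~w2) alone gives w2 = 0.
(~w6) alone gives w6 = 0.
(~w8) alone gives w8 = 0.
But (w8) is also a unit clause — contradiction.
Either choice for w3 ends in contradiction.
Backtrack on w7: now try w7 = 0.
Case w4 = 0:
Case w2 = 0:
(~w3) alone gives w3 = 0.
(w5) alone gives w5 = 1.
(~w6) alone gives w6 = 0.
(w1) alone gives w1 = 1.
(~w8) alone gives w8 = 0.
But (w8) is also a unit clause — contradiction.
Backtrack on w2: now try w2 = 1.
(w6) alone gives w6 = 1.
(~w3) alone gives w3 = 0.
But (w3) is also a unit clause — contradiction.
Either choice for w2 ends in contradiction.
Backtrack on w4: now try w4 = 1.
(w1) alone gives w1 = 1.
(~w3) alone gives w3 = 0.
Case w2 = 0:
(w8) alone gives w8 = 1.
(~w5) alone gives w5 = 0.
But (w5) is also a unit clause — contradiction.
Backtrack on w2: now try w2 = 1.
(w6) alone gives w6 = 1.
(w8) alone gives w8 = 1.
But (~w8) is also a unit clause — contradiction.
Either choice for w2 ends in contradiction.
Either choice for w4 ends in contradiction.
Either choice for w7 ends in contradiction.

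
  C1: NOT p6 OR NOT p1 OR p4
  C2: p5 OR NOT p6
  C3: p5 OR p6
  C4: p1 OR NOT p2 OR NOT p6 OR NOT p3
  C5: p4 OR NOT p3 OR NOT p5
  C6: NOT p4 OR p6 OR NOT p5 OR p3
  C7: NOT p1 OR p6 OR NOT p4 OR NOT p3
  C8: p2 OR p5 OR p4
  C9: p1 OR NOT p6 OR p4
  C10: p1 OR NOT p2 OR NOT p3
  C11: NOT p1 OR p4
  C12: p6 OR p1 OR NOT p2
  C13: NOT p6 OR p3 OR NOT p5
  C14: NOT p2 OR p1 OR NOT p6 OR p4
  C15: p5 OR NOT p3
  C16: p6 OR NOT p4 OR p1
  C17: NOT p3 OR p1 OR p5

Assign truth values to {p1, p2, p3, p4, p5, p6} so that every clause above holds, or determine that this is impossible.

p1: true, p2: true, p3: true, p4: true, p5: true, p6: true

Suppose p5 = true.
Suppose p4 = true.
Suppose p6 = true.
(p3) alone gives p3 = true.
Suppose p1 = true.
Every clause is now satisfied; p2 is unconstrained.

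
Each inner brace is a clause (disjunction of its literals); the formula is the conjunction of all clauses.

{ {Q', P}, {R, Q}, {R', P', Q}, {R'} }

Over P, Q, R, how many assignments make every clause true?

1

There are 2^3 = 8 truth assignments over (P, Q, R).
Split on P. With P = 1, the clauses containing P are satisfied and P' drops from the rest; 1 of the 2^2 = 4 assignments to the other variables satisfy what remains.
With P = 0, by the same count on the reduced clause set, 0 assignments work.
(One model: P=T, Q=T, R=F.)
Total: 1 + 0 = 1.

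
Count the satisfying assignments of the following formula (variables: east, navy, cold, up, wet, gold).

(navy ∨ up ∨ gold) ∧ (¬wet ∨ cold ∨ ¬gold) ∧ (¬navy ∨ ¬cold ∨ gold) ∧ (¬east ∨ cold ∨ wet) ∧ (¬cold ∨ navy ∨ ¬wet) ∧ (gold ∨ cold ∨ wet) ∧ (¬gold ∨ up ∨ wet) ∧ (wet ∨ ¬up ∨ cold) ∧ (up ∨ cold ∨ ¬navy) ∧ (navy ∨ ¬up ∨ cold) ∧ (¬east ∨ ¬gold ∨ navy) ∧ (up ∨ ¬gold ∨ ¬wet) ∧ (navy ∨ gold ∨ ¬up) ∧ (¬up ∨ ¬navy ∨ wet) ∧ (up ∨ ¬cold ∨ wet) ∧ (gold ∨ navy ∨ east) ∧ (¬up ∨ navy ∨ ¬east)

There are 2^6 = 64 truth assignments over (east, navy, cold, up, wet, gold).
Split on up. With up = True, the clauses containing up are satisfied and ¬up drops from the rest; 5 of the 2^5 = 32 assignments to the other variables satisfy what remains.
With up = False, by the same count on the reduced clause set, 0 assignments work.
Total: 5 + 0 = 5.

5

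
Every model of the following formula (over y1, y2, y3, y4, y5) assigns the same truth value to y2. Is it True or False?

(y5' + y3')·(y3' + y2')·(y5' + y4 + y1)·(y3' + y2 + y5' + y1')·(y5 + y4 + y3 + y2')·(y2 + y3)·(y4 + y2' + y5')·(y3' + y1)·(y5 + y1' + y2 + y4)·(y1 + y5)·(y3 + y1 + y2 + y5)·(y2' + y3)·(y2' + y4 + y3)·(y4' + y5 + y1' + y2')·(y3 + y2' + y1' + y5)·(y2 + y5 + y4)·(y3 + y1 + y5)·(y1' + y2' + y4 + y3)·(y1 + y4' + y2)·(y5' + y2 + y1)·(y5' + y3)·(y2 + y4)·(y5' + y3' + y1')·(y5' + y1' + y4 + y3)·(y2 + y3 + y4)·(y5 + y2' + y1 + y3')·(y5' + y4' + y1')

False

Suppose y2 = 1.
From the singleton clause (y3'), y3 = 0.
That conflicts with the unit clause (y3).
So every satisfying assignment has y2 = False.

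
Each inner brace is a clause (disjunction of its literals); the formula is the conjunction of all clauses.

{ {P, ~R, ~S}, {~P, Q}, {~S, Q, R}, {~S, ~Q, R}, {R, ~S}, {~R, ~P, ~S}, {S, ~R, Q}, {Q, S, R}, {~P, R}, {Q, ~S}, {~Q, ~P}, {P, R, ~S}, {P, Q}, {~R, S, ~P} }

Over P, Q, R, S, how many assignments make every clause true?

There are 2^4 = 16 truth assignments over (P, Q, R, S).
Check each against the 14 clauses (columns in the order P, Q, R, S):
  F F F F  ✗ fails (Q | S | R)
  F F F T  ✗ fails (~S | Q | R)
  F F T F  ✗ fails (S | ~R | Q)
  F F T T  ✗ fails (P | ~R | ~S)
  F T F F  ✓ satisfies all
  F T F T  ✗ fails (~S | ~Q | R)
  F T T F  ✓ satisfies all
  F T T T  ✗ fails (P | ~R | ~S)
  T F F F  ✗ fails (~P | Q)
  T F F T  ✗ fails (~P | Q)
  T F T F  ✗ fails (~P | Q)
  T F T T  ✗ fails (~P | Q)
  T T F F  ✗ fails (~P | R)
  T T F T  ✗ fails (~S | ~Q | R)
  T T T F  ✗ fails (~Q | ~P)
  T T T T  ✗ fails (~R | ~P | ~S)
2 of the 16 rows are models.

2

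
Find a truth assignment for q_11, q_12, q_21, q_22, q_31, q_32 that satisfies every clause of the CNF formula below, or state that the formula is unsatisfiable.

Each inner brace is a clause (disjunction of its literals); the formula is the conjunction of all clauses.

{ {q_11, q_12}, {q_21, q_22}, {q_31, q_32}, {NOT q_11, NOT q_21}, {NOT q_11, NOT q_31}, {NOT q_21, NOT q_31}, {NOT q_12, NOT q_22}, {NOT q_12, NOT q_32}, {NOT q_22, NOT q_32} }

UNSATISFIABLE

Case q_11 = true:
Unit clause (NOT q_21) forces q_21 = false.
Unit clause (q_22) forces q_22 = true.
Unit clause (NOT q_31) forces q_31 = false.
Unit clause (q_32) forces q_32 = true.
That conflicts with the unit clause (NOT q_32).
Backtrack on q_11: now try q_11 = false.
Unit clause (q_12) forces q_12 = true.
Unit clause (NOT q_22) forces q_22 = false.
Unit clause (q_21) forces q_21 = true.
Unit clause (NOT q_31) forces q_31 = false.
Unit clause (q_32) forces q_32 = true.
That conflicts with the unit clause (NOT q_32).
Neither q_11 = true nor q_11 = false works.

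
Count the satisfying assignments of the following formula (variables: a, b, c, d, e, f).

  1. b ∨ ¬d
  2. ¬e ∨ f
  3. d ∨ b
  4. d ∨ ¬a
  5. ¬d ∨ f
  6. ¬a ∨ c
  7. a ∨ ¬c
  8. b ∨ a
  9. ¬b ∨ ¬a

5

There are 2^6 = 64 truth assignments over (a, b, c, d, e, f).
Split on e. With e = True, the clauses containing e are satisfied and ¬e drops from the rest; 2 of the 2^5 = 32 assignments to the other variables satisfy what remains.
With e = False, by the same count on the reduced clause set, 3 assignments work.
Total: 2 + 3 = 5.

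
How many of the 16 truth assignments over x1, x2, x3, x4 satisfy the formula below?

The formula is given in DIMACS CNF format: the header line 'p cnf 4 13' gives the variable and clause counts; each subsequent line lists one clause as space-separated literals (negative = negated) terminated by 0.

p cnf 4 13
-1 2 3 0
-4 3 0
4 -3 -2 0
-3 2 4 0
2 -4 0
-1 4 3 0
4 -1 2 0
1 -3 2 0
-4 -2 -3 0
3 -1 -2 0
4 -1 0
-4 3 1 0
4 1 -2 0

1

There are 2^4 = 16 truth assignments over (x1, x2, x3, x4).
Check each against the 13 clauses (columns in the order x1, x2, x3, x4):
  F F F F  ✓ satisfies all
  F F F T  ✗ fails (¬x4 ∨ x3)
  F F T F  ✗ fails (¬x3 ∨ x2 ∨ x4)
  F F T T  ✗ fails (x2 ∨ ¬x4)
  F T F F  ✗ fails (x4 ∨ x1 ∨ ¬x2)
  F T F T  ✗ fails (¬x4 ∨ x3)
  F T T F  ✗ fails (x4 ∨ ¬x3 ∨ ¬x2)
  F T T T  ✗ fails (¬x4 ∨ ¬x2 ∨ ¬x3)
  T F F F  ✗ fails (¬x1 ∨ x2 ∨ x3)
  T F F T  ✗ fails (¬x1 ∨ x2 ∨ x3)
  T F T F  ✗ fails (¬x3 ∨ x2 ∨ x4)
  T F T T  ✗ fails (x2 ∨ ¬x4)
  T T F F  ✗ fails (¬x1 ∨ x4 ∨ x3)
  T T F T  ✗ fails (¬x4 ∨ x3)
  T T T F  ✗ fails (x4 ∨ ¬x3 ∨ ¬x2)
  T T T T  ✗ fails (¬x4 ∨ ¬x2 ∨ ¬x3)
1 of the 16 rows is a model.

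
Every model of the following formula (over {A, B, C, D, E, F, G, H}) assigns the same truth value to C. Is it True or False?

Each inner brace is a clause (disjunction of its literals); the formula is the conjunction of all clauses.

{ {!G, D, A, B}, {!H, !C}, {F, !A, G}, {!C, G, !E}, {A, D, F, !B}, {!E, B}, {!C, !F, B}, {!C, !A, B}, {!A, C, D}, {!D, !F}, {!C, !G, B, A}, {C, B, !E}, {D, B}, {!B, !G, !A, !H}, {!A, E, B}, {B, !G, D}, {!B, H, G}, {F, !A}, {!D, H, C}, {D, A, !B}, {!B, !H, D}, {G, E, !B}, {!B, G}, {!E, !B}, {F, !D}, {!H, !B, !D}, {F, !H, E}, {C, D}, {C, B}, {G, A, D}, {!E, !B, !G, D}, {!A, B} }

Suppose C = false.
From the singleton clause (D), D = true.
From the singleton clause (!F), F = false.
Now (F) is unsatisfied and unit — conflict.
So every satisfying assignment has C = True.

True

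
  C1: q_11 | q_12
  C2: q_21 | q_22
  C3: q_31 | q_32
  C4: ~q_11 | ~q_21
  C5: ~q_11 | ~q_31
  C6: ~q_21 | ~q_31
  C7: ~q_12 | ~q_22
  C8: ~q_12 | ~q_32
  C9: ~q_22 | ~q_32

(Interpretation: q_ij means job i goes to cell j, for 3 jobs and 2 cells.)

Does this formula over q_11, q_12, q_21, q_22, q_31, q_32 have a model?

No

Try q_11 = 1.
The clause (~q_21) is unit, so q_21 = 0.
The clause (q_22) is unit, so q_22 = 1.
The clause (~q_31) is unit, so q_31 = 0.
The clause (q_32) is unit, so q_32 = 1.
That conflicts with the unit clause (~q_32).
So q_11 must be the other value — set q_11 = 0.
The clause (q_12) is unit, so q_12 = 1.
The clause (~q_22) is unit, so q_22 = 0.
The clause (q_21) is unit, so q_21 = 1.
The clause (~q_31) is unit, so q_31 = 0.
The clause (q_32) is unit, so q_32 = 1.
That conflicts with the unit clause (~q_32).
Neither q_11 = 1 nor q_11 = 0 works.
No assignment satisfies every clause.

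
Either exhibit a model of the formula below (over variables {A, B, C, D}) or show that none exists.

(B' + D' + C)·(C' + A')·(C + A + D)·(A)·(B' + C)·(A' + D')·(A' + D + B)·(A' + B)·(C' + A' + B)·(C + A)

UNSATISFIABLE

From the singleton clause (A), A = 1.
From the singleton clause (C'), C = 0.
From the singleton clause (B'), B = 0.
But (B) is also a unit clause — contradiction.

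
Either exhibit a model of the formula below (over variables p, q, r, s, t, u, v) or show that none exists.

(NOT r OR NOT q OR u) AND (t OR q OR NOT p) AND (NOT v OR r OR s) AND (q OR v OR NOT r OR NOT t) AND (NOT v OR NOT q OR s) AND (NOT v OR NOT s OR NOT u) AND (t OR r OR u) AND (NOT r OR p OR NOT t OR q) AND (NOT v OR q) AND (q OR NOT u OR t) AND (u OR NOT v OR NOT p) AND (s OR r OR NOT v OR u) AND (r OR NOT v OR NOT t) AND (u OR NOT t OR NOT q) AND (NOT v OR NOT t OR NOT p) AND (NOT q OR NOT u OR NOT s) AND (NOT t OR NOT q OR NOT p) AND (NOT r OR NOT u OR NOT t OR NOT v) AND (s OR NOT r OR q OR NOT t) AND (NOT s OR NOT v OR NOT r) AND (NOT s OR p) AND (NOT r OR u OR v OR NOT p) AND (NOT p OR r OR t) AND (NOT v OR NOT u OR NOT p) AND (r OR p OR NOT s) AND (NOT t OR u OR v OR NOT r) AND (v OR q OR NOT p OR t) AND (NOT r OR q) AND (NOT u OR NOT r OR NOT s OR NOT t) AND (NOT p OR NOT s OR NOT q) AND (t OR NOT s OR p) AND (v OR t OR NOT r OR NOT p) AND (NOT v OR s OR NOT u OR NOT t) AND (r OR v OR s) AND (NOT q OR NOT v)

p ↦ true; q ↦ false; r ↦ false; s ↦ true; t ↦ true; u ↦ false; v ↦ false

Branch on v: set v = false.
Branch on s: set s = true.
The clause (p) is unit, so p = true.
The clause (NOT q) is unit, so q = false.
The clause (t) is unit, so t = true.
The clause (NOT r) is unit, so r = false.
Every clause is now satisfied; u is unconstrained.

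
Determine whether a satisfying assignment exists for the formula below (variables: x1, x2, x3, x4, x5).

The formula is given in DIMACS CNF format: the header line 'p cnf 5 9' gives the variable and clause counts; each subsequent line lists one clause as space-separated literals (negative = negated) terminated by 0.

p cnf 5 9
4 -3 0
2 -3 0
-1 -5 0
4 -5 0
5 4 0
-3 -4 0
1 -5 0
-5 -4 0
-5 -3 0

Branch on x4: set x4 = True.
The clause (¬x3) is unit, so x3 = False.
The clause (¬x5) is unit, so x5 = False.
All clauses hold; x1, x2 can take either value.
A satisfying assignment: x1=False,  x2=True,  x3=False,  x4=True,  x5=False.

Satisfiable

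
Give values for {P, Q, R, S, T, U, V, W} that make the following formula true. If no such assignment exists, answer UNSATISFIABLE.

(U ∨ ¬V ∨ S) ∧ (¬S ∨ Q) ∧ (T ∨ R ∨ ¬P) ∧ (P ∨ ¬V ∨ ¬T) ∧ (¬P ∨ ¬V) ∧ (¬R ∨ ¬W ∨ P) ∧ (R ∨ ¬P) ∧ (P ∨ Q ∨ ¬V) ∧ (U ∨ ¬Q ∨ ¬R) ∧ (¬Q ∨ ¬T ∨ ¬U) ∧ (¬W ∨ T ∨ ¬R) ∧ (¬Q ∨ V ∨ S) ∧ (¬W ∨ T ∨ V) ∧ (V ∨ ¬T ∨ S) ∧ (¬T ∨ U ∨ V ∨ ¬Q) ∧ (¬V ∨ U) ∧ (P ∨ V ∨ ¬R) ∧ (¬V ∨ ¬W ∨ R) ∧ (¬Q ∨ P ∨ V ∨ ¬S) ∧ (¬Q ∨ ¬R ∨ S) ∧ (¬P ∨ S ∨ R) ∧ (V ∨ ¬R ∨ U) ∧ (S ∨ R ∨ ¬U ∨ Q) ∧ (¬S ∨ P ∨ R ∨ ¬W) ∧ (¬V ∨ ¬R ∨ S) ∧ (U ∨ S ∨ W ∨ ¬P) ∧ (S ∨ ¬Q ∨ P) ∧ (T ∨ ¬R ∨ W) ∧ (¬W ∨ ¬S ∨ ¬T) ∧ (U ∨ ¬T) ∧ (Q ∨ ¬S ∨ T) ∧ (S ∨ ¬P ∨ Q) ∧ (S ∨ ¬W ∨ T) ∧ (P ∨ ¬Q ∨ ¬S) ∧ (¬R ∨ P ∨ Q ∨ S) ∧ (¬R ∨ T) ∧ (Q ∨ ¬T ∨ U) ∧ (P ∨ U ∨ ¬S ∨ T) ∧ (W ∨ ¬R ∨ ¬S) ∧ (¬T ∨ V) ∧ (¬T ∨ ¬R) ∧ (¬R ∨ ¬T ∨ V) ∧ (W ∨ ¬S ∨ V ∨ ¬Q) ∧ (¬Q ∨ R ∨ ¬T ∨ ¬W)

P ↦ False; Q ↦ False; R ↦ False; S ↦ False; T ↦ False; U ↦ False; V ↦ False; W ↦ False

Try S = False.
Try U = False.
Unit clause (¬V) forces V = False.
Unit clause (¬Q) forces Q = False.
Unit clause (¬T) forces T = False.
Unit clause (¬W) forces W = False.
Unit clause (¬R) forces R = False.
Unit clause (¬P) forces P = False.
Every clause now holds.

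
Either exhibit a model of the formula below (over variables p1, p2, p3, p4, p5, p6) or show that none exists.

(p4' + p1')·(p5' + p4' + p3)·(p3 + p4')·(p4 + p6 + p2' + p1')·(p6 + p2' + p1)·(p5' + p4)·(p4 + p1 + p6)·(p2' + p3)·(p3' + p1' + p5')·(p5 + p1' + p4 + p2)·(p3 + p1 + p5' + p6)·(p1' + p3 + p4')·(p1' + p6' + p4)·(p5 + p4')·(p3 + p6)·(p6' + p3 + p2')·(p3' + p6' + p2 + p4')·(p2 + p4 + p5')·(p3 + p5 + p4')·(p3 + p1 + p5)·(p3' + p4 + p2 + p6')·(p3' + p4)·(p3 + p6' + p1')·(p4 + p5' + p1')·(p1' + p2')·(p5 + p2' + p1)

Try p4 = 1.
From the singleton clause (p1'), p1 = 0.
From the singleton clause (p3), p3 = 1.
From the singleton clause (p5), p5 = 1.
Try p6 = 1.
From the singleton clause (p2), p2 = 1.
This assignment satisfies each clause.

p1: 0; p2: 1; p3: 1; p4: 1; p5: 1; p6: 1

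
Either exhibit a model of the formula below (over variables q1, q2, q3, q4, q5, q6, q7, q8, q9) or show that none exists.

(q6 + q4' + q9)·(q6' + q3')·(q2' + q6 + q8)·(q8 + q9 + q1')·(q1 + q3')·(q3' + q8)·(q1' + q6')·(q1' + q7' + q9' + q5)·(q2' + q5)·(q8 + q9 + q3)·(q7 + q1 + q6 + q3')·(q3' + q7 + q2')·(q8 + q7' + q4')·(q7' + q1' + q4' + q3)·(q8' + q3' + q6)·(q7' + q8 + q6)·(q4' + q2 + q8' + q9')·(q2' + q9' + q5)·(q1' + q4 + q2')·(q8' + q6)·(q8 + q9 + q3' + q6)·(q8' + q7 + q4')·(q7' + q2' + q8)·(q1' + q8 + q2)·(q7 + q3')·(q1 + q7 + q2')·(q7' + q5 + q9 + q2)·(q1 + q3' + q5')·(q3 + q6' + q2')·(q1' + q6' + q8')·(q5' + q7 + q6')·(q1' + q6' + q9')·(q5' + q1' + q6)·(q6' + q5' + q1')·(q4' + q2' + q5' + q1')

Case q6 = 1:
(q3') alone gives q3 = 0.
(q1') alone gives q1 = 0.
(q2') alone gives q2 = 0.
Case q8 = 1:
Case q4 = 0:
Case q5 = 0:
Case q7 = 0:
Every clause is now satisfied; q9 is unconstrained.

q1 ↦ 0,  q2 ↦ 0,  q3 ↦ 0,  q4 ↦ 0,  q5 ↦ 0,  q6 ↦ 1,  q7 ↦ 0,  q8 ↦ 1,  q9 ↦ 1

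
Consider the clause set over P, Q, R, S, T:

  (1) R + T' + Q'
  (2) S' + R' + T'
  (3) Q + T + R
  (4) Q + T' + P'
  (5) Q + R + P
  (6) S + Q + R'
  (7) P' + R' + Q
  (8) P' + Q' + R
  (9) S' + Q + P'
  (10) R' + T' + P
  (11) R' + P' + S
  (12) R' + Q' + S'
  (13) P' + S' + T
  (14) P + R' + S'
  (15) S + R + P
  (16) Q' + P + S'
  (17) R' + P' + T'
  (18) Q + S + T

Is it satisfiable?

Case R = 1:
Case S = 0:
The clause (Q) is unit, so Q = 1.
The clause (P') is unit, so P = 0.
The clause (T') is unit, so T = 0.
Every clause now holds.
A satisfying assignment: P: 0,  Q: 1,  R: 1,  S: 0,  T: 0.

Yes, satisfiable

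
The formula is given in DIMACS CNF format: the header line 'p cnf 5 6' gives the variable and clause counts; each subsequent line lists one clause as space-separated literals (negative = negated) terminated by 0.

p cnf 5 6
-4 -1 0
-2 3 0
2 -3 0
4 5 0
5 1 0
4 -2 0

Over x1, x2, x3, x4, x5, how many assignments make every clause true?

4

There are 2^5 = 32 truth assignments over (x1, x2, x3, x4, x5).
Split on x5. With x5 = True, the clauses containing x5 are satisfied and ¬x5 drops from the rest; 4 of the 2^4 = 16 assignments to the other variables satisfy what remains.
With x5 = False, by the same count on the reduced clause set, 0 assignments work.
(One model: x1=F, x2=F, x3=F, x4=F, x5=T.)
Total: 4 + 0 = 4.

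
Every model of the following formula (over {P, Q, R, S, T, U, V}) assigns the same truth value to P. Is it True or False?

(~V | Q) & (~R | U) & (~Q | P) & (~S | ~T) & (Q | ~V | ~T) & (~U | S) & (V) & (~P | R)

True

Suppose P = 0.
The clause (~Q) is unit, so Q = 0.
The clause (~V) is unit, so V = 0.
Now (V) is unsatisfied and unit — conflict.
So every satisfying assignment has P = True.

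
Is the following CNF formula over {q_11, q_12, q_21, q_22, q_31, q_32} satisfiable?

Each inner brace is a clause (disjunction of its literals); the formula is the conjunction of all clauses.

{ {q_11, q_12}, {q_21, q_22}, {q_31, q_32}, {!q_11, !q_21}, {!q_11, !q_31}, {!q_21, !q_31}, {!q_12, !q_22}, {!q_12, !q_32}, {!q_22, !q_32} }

No, unsatisfiable

Branch on q_11: set q_11 = true.
(!q_21) alone gives q_21 = false.
(q_22) alone gives q_22 = true.
(!q_31) alone gives q_31 = false.
(q_32) alone gives q_32 = true.
Now (!q_32) is unsatisfied and unit — conflict.
Backtrack on q_11: now try q_11 = false.
(q_12) alone gives q_12 = true.
(!q_22) alone gives q_22 = false.
(q_21) alone gives q_21 = true.
(!q_31) alone gives q_31 = false.
(q_32) alone gives q_32 = true.
Now (!q_32) is unsatisfied and unit — conflict.
Either choice for q_11 ends in contradiction.
No assignment satisfies every clause.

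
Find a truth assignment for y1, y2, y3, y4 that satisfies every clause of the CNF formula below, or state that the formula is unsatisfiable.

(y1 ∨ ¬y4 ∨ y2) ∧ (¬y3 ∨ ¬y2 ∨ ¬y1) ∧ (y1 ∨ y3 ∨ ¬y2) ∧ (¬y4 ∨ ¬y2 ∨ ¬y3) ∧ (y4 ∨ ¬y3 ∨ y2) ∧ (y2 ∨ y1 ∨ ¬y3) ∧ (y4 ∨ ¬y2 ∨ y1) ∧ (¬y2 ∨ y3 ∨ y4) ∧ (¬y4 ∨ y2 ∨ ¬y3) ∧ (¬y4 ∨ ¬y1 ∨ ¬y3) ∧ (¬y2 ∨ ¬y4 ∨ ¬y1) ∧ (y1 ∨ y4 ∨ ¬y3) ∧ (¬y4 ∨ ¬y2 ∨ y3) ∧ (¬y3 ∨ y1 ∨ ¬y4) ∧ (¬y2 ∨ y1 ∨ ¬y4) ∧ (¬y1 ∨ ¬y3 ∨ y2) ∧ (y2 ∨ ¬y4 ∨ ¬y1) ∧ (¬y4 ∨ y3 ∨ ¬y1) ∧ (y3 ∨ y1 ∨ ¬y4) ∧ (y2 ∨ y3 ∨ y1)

Case y1 = True:
Case y3 = False:
From the singleton clause (¬y4), y4 = False.
From the singleton clause (¬y2), y2 = False.
This assignment satisfies each clause.

y1 ↦ True; y2 ↦ False; y3 ↦ False; y4 ↦ False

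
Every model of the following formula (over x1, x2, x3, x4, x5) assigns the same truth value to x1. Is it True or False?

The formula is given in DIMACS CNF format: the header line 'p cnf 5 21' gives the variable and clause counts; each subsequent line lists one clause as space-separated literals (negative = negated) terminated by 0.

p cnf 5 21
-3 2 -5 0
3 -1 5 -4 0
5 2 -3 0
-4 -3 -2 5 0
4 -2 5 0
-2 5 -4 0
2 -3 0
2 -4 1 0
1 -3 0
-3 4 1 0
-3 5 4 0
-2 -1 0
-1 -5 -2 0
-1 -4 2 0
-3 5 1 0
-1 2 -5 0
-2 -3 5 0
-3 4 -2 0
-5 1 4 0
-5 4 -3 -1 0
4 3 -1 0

Suppose x1 = True.
Unit clause (¬x2) forces x2 = False.
Unit clause (¬x3) forces x3 = False.
Unit clause (¬x4) forces x4 = False.
But (x4) is also a unit clause — contradiction.
So every satisfying assignment has x1 = False.

False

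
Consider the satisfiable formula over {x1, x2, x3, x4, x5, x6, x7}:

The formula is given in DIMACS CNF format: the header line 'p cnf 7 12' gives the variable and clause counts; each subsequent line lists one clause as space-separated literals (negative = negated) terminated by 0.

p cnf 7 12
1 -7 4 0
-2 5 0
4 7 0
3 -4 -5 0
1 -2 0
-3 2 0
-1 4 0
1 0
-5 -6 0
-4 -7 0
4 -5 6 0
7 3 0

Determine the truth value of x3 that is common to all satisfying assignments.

Suppose x3 = False.
The clause (x1) is unit, so x1 = True.
The clause (x4) is unit, so x4 = True.
The clause (¬x5) is unit, so x5 = False.
The clause (¬x2) is unit, so x2 = False.
The clause (¬x7) is unit, so x7 = False.
But (x7) is also a unit clause — contradiction.
So every satisfying assignment has x3 = True.

True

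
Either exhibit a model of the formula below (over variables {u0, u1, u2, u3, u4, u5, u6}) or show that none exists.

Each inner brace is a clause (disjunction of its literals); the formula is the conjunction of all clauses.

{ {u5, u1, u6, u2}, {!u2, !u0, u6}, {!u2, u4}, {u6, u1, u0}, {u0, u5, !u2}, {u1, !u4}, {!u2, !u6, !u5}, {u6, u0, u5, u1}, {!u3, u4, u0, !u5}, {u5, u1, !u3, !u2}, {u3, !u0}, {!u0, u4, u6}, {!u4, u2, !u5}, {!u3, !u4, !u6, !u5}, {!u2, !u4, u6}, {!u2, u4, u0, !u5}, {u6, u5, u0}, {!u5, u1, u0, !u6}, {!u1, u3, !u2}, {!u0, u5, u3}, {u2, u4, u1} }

Case u2 = false:
Case u1 = true:
Case u3 = false:
Unit clause (!u0) forces u0 = false.
Case u4 = false:
Case u6 = true:
No clause remains; u5 is free.

u0: false; u1: true; u2: false; u3: false; u4: false; u5: false; u6: true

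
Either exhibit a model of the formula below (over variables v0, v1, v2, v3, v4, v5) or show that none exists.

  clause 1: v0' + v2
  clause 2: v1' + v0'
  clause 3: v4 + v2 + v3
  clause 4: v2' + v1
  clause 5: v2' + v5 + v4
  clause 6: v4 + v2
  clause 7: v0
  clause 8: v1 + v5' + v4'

Unit clause (v0) forces v0 = 1.
Unit clause (v2) forces v2 = 1.
Unit clause (v1') forces v1 = 0.
Now (v1) is unsatisfied and unit — conflict.

UNSATISFIABLE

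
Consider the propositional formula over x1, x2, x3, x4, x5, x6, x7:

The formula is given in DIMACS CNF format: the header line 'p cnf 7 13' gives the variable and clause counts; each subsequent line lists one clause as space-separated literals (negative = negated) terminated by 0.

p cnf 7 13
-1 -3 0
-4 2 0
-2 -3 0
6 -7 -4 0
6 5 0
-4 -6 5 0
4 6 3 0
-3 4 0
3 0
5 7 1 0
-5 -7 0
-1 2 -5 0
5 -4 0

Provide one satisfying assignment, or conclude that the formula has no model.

From the singleton clause (x3), x3 = True.
From the singleton clause (¬x1), x1 = False.
From the singleton clause (¬x2), x2 = False.
From the singleton clause (¬x4), x4 = False.
But (x4) is also a unit clause — contradiction.

UNSATISFIABLE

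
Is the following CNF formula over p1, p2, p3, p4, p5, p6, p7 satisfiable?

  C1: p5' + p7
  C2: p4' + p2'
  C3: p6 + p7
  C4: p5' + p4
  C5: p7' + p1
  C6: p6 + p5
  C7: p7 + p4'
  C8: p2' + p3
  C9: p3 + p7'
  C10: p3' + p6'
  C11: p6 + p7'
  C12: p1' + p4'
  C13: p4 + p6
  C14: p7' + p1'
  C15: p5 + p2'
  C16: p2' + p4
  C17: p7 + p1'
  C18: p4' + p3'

Try p5 = 0.
(p6) alone gives p6 = 1.
(p3') alone gives p3 = 0.
(p2') alone gives p2 = 0.
(p7') alone gives p7 = 0.
(p4') alone gives p4 = 0.
(p1') alone gives p1 = 0.
All clauses are satisfied.
A satisfying assignment: p1=0,  p2=0,  p3=0,  p4=0,  p5=0,  p6=1,  p7=0.

Yes, satisfiable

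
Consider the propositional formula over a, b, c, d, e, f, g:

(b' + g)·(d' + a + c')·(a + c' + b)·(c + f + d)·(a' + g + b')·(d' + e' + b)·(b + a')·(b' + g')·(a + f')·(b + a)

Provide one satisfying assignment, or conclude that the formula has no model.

UNSATISFIABLE

Suppose b = 0.
From the singleton clause (a'), a = 0.
Now (a) is unsatisfied and unit — conflict.
That branch fails; take b = 1 instead.
From the singleton clause (g), g = 1.
Now (g') is unsatisfied and unit — conflict.
Either choice for b ends in contradiction.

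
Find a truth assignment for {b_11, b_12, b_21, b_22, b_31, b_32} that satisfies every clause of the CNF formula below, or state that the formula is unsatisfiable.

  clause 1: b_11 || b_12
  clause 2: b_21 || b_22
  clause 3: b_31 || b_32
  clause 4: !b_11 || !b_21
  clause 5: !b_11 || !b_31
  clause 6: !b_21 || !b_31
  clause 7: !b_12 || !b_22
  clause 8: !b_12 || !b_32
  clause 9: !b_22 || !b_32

UNSATISFIABLE

Case b_11 = true:
The clause (!b_21) is unit, so b_21 = false.
The clause (b_22) is unit, so b_22 = true.
The clause (!b_31) is unit, so b_31 = false.
The clause (b_32) is unit, so b_32 = true.
But (!b_32) is also a unit clause — contradiction.
That branch fails; take b_11 = false instead.
The clause (b_12) is unit, so b_12 = true.
The clause (!b_22) is unit, so b_22 = false.
The clause (b_21) is unit, so b_21 = true.
The clause (!b_31) is unit, so b_31 = false.
The clause (b_32) is unit, so b_32 = true.
But (!b_32) is also a unit clause — contradiction.
Both values of b_11 lead to a conflict.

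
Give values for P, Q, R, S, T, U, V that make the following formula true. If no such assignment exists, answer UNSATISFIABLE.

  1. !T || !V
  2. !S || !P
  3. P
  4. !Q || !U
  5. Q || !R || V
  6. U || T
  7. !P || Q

Unit clause (P) forces P = true.
Unit clause (!S) forces S = false.
Unit clause (Q) forces Q = true.
Unit clause (!U) forces U = false.
Unit clause (T) forces T = true.
Unit clause (!V) forces V = false.
Every clause is now satisfied; R is unconstrained.

P: true,  Q: true,  R: false,  S: false,  T: true,  U: false,  V: false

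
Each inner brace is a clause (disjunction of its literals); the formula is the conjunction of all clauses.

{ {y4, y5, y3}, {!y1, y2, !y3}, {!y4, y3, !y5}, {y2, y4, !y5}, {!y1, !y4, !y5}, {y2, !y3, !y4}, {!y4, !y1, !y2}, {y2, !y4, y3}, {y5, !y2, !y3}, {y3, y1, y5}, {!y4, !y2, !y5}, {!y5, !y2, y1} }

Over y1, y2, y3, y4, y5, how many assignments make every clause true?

3

There are 2^5 = 32 truth assignments over (y1, y2, y3, y4, y5).
Split on y3. With y3 = true, the clauses containing y3 are satisfied and !y3 drops from the rest; 2 of the 2^4 = 16 assignments to the other variables satisfy what remains.
With y3 = false, by the same count on the reduced clause set, 1 assignment works.
(One model: y1=F, y2=F, y3=T, y4=F, y5=F.)
Total: 2 + 1 = 3.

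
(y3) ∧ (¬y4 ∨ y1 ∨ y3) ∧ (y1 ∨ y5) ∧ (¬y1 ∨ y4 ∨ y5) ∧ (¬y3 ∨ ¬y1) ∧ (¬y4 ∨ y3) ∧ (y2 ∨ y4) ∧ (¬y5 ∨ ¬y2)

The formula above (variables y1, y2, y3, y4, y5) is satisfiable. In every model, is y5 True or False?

True

Suppose y5 = False.
From the singleton clause (y3), y3 = True.
From the singleton clause (y1), y1 = True.
But (¬y1) is also a unit clause — contradiction.
So every satisfying assignment has y5 = True.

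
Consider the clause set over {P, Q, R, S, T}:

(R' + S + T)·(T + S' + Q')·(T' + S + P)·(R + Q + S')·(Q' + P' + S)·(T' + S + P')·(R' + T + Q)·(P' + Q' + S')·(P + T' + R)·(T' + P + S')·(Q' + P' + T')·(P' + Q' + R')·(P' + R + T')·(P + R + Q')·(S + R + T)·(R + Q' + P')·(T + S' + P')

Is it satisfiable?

Case R = 1:
Case S = 1:
Case T = 1:
The clause (P) is unit, so P = 1.
The clause (Q') is unit, so Q = 0.
All clauses are satisfied.
A satisfying assignment: P ↦ 1, Q ↦ 0, R ↦ 1, S ↦ 1, T ↦ 1.

Yes, satisfiable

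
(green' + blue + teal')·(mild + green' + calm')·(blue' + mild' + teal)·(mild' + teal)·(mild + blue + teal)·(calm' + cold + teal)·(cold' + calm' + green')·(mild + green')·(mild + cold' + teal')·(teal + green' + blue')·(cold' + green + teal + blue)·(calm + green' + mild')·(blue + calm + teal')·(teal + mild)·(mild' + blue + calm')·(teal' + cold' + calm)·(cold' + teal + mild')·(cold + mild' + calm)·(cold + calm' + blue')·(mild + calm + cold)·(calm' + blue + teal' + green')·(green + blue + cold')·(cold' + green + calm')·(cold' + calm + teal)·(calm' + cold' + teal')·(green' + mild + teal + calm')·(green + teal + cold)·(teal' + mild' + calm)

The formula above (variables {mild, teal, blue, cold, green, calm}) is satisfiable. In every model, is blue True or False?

Suppose blue = 1.
Try mild = 0.
(green') alone gives green = 0.
(teal) alone gives teal = 1.
(cold') alone gives cold = 0.
(calm') alone gives calm = 0.
But (calm) is also a unit clause — contradiction.
So mild must be the other value — set mild = 1.
(teal) alone gives teal = 1.
(calm) alone gives calm = 1.
(cold) alone gives cold = 1.
But (cold') is also a unit clause — contradiction.
Either choice for mild ends in contradiction.
So every satisfying assignment has blue = False.

False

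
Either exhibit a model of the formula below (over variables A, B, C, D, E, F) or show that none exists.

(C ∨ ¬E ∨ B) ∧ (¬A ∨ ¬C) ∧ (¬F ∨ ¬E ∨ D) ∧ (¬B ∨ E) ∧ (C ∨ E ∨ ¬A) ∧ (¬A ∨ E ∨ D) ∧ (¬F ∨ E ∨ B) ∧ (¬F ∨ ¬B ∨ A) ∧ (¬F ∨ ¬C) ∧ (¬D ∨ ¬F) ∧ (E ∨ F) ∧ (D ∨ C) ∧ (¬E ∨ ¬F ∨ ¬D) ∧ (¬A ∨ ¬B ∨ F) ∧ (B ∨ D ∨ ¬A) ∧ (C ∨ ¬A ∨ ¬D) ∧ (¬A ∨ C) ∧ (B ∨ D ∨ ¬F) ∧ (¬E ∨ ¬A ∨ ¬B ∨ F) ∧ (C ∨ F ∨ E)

Suppose A = False.
Suppose B = False.
Suppose C = True.
The clause (¬F) is unit, so F = False.
The clause (E) is unit, so E = True.
All clauses hold; D can take either value.

A: False,  B: False,  C: True,  D: False,  E: True,  F: False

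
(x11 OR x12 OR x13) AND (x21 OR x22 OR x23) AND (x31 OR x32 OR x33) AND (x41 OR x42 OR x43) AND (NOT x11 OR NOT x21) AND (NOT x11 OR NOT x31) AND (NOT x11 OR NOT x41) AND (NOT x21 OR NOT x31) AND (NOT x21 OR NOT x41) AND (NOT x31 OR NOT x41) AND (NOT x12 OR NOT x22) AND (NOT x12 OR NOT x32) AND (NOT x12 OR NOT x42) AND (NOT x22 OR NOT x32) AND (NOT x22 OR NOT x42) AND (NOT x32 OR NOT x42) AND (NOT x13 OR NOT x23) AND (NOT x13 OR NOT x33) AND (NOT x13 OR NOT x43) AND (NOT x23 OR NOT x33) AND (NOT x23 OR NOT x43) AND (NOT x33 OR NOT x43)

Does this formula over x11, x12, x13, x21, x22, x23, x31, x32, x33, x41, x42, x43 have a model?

Suppose x11 = false.
Suppose x12 = true.
Unit clause (NOT x22) forces x22 = false.
Unit clause (NOT x32) forces x32 = false.
Unit clause (NOT x42) forces x42 = false.
Suppose x21 = true.
Unit clause (NOT x31) forces x31 = false.
Unit clause (x33) forces x33 = true.
Unit clause (NOT x41) forces x41 = false.
Unit clause (x43) forces x43 = true.
That conflicts with the unit clause (NOT x43).
So x21 must be the other value — set x21 = false.
Unit clause (x23) forces x23 = true.
Unit clause (NOT x13) forces x13 = false.
Unit clause (NOT x33) forces x33 = false.
Unit clause (x31) forces x31 = true.
Unit clause (NOT x41) forces x41 = false.
Unit clause (x43) forces x43 = true.
That conflicts with the unit clause (NOT x43).
Both values of x21 lead to a conflict.
So x12 must be the other value — set x12 = false.
Unit clause (x13) forces x13 = true.
Unit clause (NOT x23) forces x23 = false.
Unit clause (NOT x33) forces x33 = false.
Unit clause (NOT x43) forces x43 = false.
Suppose x21 = true.
Unit clause (NOT x31) forces x31 = false.
Unit clause (x32) forces x32 = true.
Unit clause (NOT x41) forces x41 = false.
Unit clause (x42) forces x42 = true.
That conflicts with the unit clause (NOT x42).
So x21 must be the other value — set x21 = false.
Unit clause (x22) forces x22 = true.
Unit clause (NOT x32) forces x32 = false.
Unit clause (x31) forces x31 = true.
Unit clause (NOT x41) forces x41 = false.
Unit clause (x42) forces x42 = true.
That conflicts with the unit clause (NOT x42).
Both values of x21 lead to a conflict.
Both values of x12 lead to a conflict.
So x11 must be the other value — set x11 = true.
Unit clause (NOT x21) forces x21 = false.
Unit clause (NOT x31) forces x31 = false.
Unit clause (NOT x41) forces x41 = false.
Suppose x22 = true.
Unit clause (NOT x12) forces x12 = false.
Unit clause (NOT x32) forces x32 = false.
Unit clause (x33) forces x33 = true.
Unit clause (NOT x42) forces x42 = false.
Unit clause (x43) forces x43 = true.
That conflicts with the unit clause (NOT x43).
So x22 must be the other value — set x22 = false.
Unit clause (x23) forces x23 = true.
Unit clause (NOT x13) forces x13 = false.
Unit clause (NOT x33) forces x33 = false.
Unit clause (x32) forces x32 = true.
Unit clause (NOT x12) forces x12 = false.
Unit clause (NOT x42) forces x42 = false.
Unit clause (x43) forces x43 = true.
That conflicts with the unit clause (NOT x43).
Both values of x22 lead to a conflict.
Both values of x11 lead to a conflict.
No assignment satisfies every clause.

No, unsatisfiable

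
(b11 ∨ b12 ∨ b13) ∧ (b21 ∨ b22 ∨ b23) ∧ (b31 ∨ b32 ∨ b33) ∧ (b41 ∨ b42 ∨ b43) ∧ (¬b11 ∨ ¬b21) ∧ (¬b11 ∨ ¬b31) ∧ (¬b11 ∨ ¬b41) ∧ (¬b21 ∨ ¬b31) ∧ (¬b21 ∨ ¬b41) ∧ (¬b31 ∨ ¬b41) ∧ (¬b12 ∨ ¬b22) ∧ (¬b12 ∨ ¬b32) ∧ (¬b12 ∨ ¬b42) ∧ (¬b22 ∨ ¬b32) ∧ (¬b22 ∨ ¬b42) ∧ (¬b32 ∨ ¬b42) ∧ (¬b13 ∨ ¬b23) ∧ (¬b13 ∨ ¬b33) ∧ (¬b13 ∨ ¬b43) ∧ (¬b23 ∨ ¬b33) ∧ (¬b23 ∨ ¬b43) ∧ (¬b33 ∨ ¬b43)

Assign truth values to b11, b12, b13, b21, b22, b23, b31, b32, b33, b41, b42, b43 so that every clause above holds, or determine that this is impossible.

UNSATISFIABLE

Branch on b11: set b11 = False.
Branch on b12: set b12 = True.
The clause (¬b22) is unit, so b22 = False.
The clause (¬b32) is unit, so b32 = False.
The clause (¬b42) is unit, so b42 = False.
Branch on b21: set b21 = True.
The clause (¬b31) is unit, so b31 = False.
The clause (b33) is unit, so b33 = True.
The clause (¬b41) is unit, so b41 = False.
The clause (b43) is unit, so b43 = True.
Now (¬b43) is unsatisfied and unit — conflict.
Backtrack on b21: now try b21 = False.
The clause (b23) is unit, so b23 = True.
The clause (¬b13) is unit, so b13 = False.
The clause (¬b33) is unit, so b33 = False.
The clause (b31) is unit, so b31 = True.
The clause (¬b41) is unit, so b41 = False.
The clause (b43) is unit, so b43 = True.
Now (¬b43) is unsatisfied and unit — conflict.
Either choice for b21 ends in contradiction.
Backtrack on b12: now try b12 = False.
The clause (b13) is unit, so b13 = True.
The clause (¬b23) is unit, so b23 = False.
The clause (¬b33) is unit, so b33 = False.
The clause (¬b43) is unit, so b43 = False.
Branch on b21: set b21 = True.
The clause (¬b31) is unit, so b31 = False.
The clause (b32) is unit, so b32 = True.
The clause (¬b41) is unit, so b41 = False.
The clause (b42) is unit, so b42 = True.
Now (¬b42) is unsatisfied and unit — conflict.
Backtrack on b21: now try b21 = False.
The clause (b22) is unit, so b22 = True.
The clause (¬b32) is unit, so b32 = False.
The clause (b31) is unit, so b31 = True.
The clause (¬b41) is unit, so b41 = False.
The clause (b42) is unit, so b42 = True.
Now (¬b42) is unsatisfied and unit — conflict.
Either choice for b21 ends in contradiction.
Either choice for b12 ends in contradiction.
Backtrack on b11: now try b11 = True.
The clause (¬b21) is unit, so b21 = False.
The clause (¬b31) is unit, so b31 = False.
The clause (¬b41) is unit, so b41 = False.
Branch on b22: set b22 = True.
The clause (¬b12) is unit, so b12 = False.
The clause (¬b32) is unit, so b32 = False.
The clause (b33) is unit, so b33 = True.
The clause (¬b42) is unit, so b42 = False.
The clause (b43) is unit, so b43 = True.
Now (¬b43) is unsatisfied and unit — conflict.
Backtrack on b22: now try b22 = False.
The clause (b23) is unit, so b23 = True.
The clause (¬b13) is unit, so b13 = False.
The clause (¬b33) is unit, so b33 = False.
The clause (b32) is unit, so b32 = True.
The clause (¬b12) is unit, so b12 = False.
The clause (¬b42) is unit, so b42 = False.
The clause (b43) is unit, so b43 = True.
Now (¬b43) is unsatisfied and unit — conflict.
Either choice for b22 ends in contradiction.
Either choice for b11 ends in contradiction.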